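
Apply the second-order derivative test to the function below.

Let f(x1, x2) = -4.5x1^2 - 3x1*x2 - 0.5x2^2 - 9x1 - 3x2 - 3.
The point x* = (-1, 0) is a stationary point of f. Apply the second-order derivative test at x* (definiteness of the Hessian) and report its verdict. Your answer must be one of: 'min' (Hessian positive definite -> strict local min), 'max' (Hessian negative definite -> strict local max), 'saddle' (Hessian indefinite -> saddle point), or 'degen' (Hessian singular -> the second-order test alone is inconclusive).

Compute the Hessian H = grad^2 f:
  H = [[-9, -3], [-3, -1]]
Verify stationarity: grad f(x*) = H x* + g = (0, 0).
Eigenvalues of H: -10, 0.
H has a zero eigenvalue (singular; negative semidefinite but not definite), so H is neither positive definite, negative definite, nor indefinite. The second-order test alone is inconclusive -> degen.
(Indeed, f is constant along the null direction of H through x*, so x* is not a strict local extremum.)

degen


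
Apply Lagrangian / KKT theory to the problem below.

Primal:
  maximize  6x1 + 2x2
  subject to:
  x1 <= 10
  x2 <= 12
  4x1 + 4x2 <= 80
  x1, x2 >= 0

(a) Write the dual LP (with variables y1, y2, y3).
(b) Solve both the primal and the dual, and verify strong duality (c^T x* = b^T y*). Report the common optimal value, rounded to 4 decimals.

The standard primal-dual pair for 'max c^T x s.t. A x <= b, x >= 0' is:
  Dual:  min b^T y  s.t.  A^T y >= c,  y >= 0.

So the dual LP is:
  minimize  10y1 + 12y2 + 80y3
  subject to:
    y1 + 4y3 >= 6
    y2 + 4y3 >= 2
    y1, y2, y3 >= 0

Solving the primal: x* = (10, 10).
  primal value c^T x* = 80.
Solving the dual: y* = (4, 0, 0.5).
  dual value b^T y* = 80.
Strong duality: c^T x* = b^T y*. Confirmed.

80


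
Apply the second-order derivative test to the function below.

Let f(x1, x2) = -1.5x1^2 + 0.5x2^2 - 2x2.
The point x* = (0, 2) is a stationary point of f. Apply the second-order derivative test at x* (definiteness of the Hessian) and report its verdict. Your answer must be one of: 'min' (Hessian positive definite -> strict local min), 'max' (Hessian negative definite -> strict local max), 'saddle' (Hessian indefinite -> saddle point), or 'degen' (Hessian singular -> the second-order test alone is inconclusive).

Compute the Hessian H = grad^2 f:
  H = [[-3, 0], [0, 1]]
Verify stationarity: grad f(x*) = H x* + g = (0, 0).
Eigenvalues of H: -3, 1.
Eigenvalues have mixed signs, so H is indefinite -> x* is a saddle point.

saddle


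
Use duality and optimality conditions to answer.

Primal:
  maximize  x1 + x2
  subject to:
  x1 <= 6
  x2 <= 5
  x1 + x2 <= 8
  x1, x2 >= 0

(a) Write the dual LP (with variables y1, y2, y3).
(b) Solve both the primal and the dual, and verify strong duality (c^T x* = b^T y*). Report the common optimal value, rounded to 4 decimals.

The standard primal-dual pair for 'max c^T x s.t. A x <= b, x >= 0' is:
  Dual:  min b^T y  s.t.  A^T y >= c,  y >= 0.

So the dual LP is:
  minimize  6y1 + 5y2 + 8y3
  subject to:
    y1 + y3 >= 1
    y2 + y3 >= 1
    y1, y2, y3 >= 0

Solving the primal: x* = (3, 5).
  primal value c^T x* = 8.
Solving the dual: y* = (0, 0, 1).
  dual value b^T y* = 8.
Strong duality: c^T x* = b^T y*. Confirmed.

8


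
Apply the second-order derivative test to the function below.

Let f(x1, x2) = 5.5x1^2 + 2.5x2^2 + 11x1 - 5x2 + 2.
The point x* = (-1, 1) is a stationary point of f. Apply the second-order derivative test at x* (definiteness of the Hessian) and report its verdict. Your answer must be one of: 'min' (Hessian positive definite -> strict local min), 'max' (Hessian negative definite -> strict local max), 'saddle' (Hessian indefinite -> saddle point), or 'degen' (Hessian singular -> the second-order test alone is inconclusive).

Compute the Hessian H = grad^2 f:
  H = [[11, 0], [0, 5]]
Verify stationarity: grad f(x*) = H x* + g = (0, 0).
Eigenvalues of H: 5, 11.
Both eigenvalues > 0, so H is positive definite -> x* is a strict local min.

min


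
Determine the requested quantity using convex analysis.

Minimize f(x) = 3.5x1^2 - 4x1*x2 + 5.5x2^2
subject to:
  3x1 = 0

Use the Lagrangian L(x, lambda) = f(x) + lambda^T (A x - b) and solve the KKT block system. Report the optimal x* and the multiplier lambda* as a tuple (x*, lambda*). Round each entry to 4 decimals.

Form the Lagrangian:
  L(x, lambda) = (1/2) x^T Q x + c^T x + lambda^T (A x - b)
Stationarity (grad_x L = 0): Q x + c + A^T lambda = 0.
Primal feasibility: A x = b.

This gives the KKT block system:
  [ Q   A^T ] [ x     ]   [-c ]
  [ A    0  ] [ lambda ] = [ b ]

Solving the linear system:
  x*      = (0, 0)
  lambda* = (0)
  f(x*)   = 0

x* = (0, 0), lambda* = (0)


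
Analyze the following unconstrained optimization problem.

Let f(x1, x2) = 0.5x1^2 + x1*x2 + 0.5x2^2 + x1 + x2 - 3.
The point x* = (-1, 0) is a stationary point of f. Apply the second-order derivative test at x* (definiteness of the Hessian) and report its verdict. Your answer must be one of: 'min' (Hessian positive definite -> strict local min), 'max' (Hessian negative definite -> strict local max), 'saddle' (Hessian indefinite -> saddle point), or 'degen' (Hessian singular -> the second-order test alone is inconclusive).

Compute the Hessian H = grad^2 f:
  H = [[1, 1], [1, 1]]
Verify stationarity: grad f(x*) = H x* + g = (0, 0).
Eigenvalues of H: 0, 2.
H has a zero eigenvalue (singular; positive semidefinite but not definite), so H is neither positive definite, negative definite, nor indefinite. The second-order test alone is inconclusive -> degen.
(Indeed, f is constant along the null direction of H through x*, so x* is not a strict local extremum.)

degen


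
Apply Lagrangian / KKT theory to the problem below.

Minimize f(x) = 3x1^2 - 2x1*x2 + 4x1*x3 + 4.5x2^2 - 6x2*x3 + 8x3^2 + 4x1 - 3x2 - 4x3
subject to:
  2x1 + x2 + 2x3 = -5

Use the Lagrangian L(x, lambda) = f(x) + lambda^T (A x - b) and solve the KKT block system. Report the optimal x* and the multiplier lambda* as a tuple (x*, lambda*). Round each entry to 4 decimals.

Form the Lagrangian:
  L(x, lambda) = (1/2) x^T Q x + c^T x + lambda^T (A x - b)
Stationarity (grad_x L = 0): Q x + c + A^T lambda = 0.
Primal feasibility: A x = b.

This gives the KKT block system:
  [ Q   A^T ] [ x     ]   [-c ]
  [ A    0  ] [ lambda ] = [ b ]

Solving the linear system:
  x*      = (-2.3012, -0.5783, 0.0904)
  lambda* = (4.1446)
  f(x*)   = 6.4458

x* = (-2.3012, -0.5783, 0.0904), lambda* = (4.1446)


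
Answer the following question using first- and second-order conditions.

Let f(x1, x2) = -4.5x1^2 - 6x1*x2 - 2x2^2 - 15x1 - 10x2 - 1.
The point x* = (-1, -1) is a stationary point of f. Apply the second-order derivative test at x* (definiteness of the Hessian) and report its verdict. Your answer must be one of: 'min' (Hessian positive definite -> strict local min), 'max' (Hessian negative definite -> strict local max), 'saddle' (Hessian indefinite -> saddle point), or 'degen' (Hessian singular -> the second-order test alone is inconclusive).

Compute the Hessian H = grad^2 f:
  H = [[-9, -6], [-6, -4]]
Verify stationarity: grad f(x*) = H x* + g = (0, 0).
Eigenvalues of H: -13, 0.
H has a zero eigenvalue (singular; negative semidefinite but not definite), so H is neither positive definite, negative definite, nor indefinite. The second-order test alone is inconclusive -> degen.
(Indeed, f is constant along the null direction of H through x*, so x* is not a strict local extremum.)

degen


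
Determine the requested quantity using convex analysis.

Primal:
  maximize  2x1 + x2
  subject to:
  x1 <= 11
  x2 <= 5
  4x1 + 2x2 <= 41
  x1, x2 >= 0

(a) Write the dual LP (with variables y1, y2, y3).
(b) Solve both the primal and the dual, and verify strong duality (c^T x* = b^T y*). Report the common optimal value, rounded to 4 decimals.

The standard primal-dual pair for 'max c^T x s.t. A x <= b, x >= 0' is:
  Dual:  min b^T y  s.t.  A^T y >= c,  y >= 0.

So the dual LP is:
  minimize  11y1 + 5y2 + 41y3
  subject to:
    y1 + 4y3 >= 2
    y2 + 2y3 >= 1
    y1, y2, y3 >= 0

Solving the primal: x* = (10.25, 0).
  primal value c^T x* = 20.5.
Solving the dual: y* = (0, 0, 0.5).
  dual value b^T y* = 20.5.
Strong duality: c^T x* = b^T y*. Confirmed.

20.5


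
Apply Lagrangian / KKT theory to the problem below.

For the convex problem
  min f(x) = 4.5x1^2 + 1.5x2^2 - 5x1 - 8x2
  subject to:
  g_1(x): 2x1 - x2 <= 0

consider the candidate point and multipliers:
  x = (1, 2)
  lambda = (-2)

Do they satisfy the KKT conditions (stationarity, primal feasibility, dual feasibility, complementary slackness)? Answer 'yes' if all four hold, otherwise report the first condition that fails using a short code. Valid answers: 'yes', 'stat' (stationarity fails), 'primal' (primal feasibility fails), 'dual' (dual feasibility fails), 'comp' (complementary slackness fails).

Gradient of f: grad f(x) = Q x + c = (4, -2)
Constraint values g_i(x) = a_i^T x - b_i:
  g_1((1, 2)) = 0
Stationarity residual: grad f(x) + sum_i lambda_i a_i = (0, 0)
  -> stationarity OK
Primal feasibility (all g_i <= 0): OK
Dual feasibility (all lambda_i >= 0): FAILS
Complementary slackness (lambda_i * g_i(x) = 0 for all i): OK

Verdict: the first failing condition is dual_feasibility -> dual.

dual


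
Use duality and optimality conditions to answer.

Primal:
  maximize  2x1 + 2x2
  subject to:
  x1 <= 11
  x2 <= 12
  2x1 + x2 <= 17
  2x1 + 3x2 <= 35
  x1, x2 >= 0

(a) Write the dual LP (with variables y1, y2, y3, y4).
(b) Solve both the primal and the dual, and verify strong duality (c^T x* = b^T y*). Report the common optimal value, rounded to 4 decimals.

The standard primal-dual pair for 'max c^T x s.t. A x <= b, x >= 0' is:
  Dual:  min b^T y  s.t.  A^T y >= c,  y >= 0.

So the dual LP is:
  minimize  11y1 + 12y2 + 17y3 + 35y4
  subject to:
    y1 + 2y3 + 2y4 >= 2
    y2 + y3 + 3y4 >= 2
    y1, y2, y3, y4 >= 0

Solving the primal: x* = (4, 9).
  primal value c^T x* = 26.
Solving the dual: y* = (0, 0, 0.5, 0.5).
  dual value b^T y* = 26.
Strong duality: c^T x* = b^T y*. Confirmed.

26


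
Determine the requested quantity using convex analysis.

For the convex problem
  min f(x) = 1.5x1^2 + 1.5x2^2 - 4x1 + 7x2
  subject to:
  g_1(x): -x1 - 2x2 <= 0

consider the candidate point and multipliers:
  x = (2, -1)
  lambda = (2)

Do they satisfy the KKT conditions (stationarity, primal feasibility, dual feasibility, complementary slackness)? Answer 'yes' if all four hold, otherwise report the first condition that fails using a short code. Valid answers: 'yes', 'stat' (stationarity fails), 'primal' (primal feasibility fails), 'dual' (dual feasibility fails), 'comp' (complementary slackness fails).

Gradient of f: grad f(x) = Q x + c = (2, 4)
Constraint values g_i(x) = a_i^T x - b_i:
  g_1((2, -1)) = 0
Stationarity residual: grad f(x) + sum_i lambda_i a_i = (0, 0)
  -> stationarity OK
Primal feasibility (all g_i <= 0): OK
Dual feasibility (all lambda_i >= 0): OK
Complementary slackness (lambda_i * g_i(x) = 0 for all i): OK

Verdict: yes, KKT holds.

yes


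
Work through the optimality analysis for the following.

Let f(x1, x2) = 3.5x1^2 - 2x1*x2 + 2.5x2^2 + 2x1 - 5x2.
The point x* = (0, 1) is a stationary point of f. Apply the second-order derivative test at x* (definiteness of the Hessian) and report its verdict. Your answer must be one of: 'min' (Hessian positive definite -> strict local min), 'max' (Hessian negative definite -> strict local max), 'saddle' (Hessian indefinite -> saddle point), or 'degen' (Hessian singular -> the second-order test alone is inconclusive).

Compute the Hessian H = grad^2 f:
  H = [[7, -2], [-2, 5]]
Verify stationarity: grad f(x*) = H x* + g = (0, 0).
Eigenvalues of H: 3.7639, 8.2361.
Both eigenvalues > 0, so H is positive definite -> x* is a strict local min.

min


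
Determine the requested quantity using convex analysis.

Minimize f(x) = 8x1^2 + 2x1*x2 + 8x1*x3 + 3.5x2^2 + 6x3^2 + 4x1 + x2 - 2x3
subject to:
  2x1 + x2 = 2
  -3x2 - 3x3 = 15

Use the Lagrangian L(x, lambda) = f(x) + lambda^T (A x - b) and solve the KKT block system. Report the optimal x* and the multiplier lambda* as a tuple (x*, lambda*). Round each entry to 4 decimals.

Form the Lagrangian:
  L(x, lambda) = (1/2) x^T Q x + c^T x + lambda^T (A x - b)
Stationarity (grad_x L = 0): Q x + c + A^T lambda = 0.
Primal feasibility: A x = b.

This gives the KKT block system:
  [ Q   A^T ] [ x     ]   [-c ]
  [ A    0  ] [ lambda ] = [ b ]

Solving the linear system:
  x*      = (2.1552, -2.3103, -2.6897)
  lambda* = (-6.1724, -5.6782)
  f(x*)   = 54.6034

x* = (2.1552, -2.3103, -2.6897), lambda* = (-6.1724, -5.6782)


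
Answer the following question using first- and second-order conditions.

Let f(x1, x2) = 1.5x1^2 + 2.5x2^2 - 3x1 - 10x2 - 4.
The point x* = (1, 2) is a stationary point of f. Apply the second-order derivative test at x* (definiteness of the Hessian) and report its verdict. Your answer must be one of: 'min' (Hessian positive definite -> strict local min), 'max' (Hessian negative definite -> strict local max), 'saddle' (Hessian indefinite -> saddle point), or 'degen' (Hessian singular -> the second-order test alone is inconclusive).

Compute the Hessian H = grad^2 f:
  H = [[3, 0], [0, 5]]
Verify stationarity: grad f(x*) = H x* + g = (0, 0).
Eigenvalues of H: 3, 5.
Both eigenvalues > 0, so H is positive definite -> x* is a strict local min.

min


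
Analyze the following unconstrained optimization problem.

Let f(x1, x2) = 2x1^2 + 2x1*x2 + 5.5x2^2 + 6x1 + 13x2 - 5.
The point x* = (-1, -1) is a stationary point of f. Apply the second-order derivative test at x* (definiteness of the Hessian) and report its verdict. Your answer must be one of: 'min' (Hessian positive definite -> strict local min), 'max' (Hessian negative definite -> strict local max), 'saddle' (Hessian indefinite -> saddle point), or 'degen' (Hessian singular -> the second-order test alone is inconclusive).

Compute the Hessian H = grad^2 f:
  H = [[4, 2], [2, 11]]
Verify stationarity: grad f(x*) = H x* + g = (0, 0).
Eigenvalues of H: 3.4689, 11.5311.
Both eigenvalues > 0, so H is positive definite -> x* is a strict local min.

min


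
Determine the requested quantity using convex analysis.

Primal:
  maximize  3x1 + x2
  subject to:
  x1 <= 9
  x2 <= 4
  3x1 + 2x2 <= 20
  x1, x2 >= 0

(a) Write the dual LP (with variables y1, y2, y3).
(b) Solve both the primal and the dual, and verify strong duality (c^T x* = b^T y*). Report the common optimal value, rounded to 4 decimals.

The standard primal-dual pair for 'max c^T x s.t. A x <= b, x >= 0' is:
  Dual:  min b^T y  s.t.  A^T y >= c,  y >= 0.

So the dual LP is:
  minimize  9y1 + 4y2 + 20y3
  subject to:
    y1 + 3y3 >= 3
    y2 + 2y3 >= 1
    y1, y2, y3 >= 0

Solving the primal: x* = (6.6667, 0).
  primal value c^T x* = 20.
Solving the dual: y* = (0, 0, 1).
  dual value b^T y* = 20.
Strong duality: c^T x* = b^T y*. Confirmed.

20


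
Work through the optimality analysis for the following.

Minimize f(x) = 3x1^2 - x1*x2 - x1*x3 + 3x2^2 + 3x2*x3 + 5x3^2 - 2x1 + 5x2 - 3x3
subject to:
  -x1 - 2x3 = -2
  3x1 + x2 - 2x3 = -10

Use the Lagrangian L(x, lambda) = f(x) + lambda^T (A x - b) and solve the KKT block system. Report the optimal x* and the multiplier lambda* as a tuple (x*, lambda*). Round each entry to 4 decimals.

Form the Lagrangian:
  L(x, lambda) = (1/2) x^T Q x + c^T x + lambda^T (A x - b)
Stationarity (grad_x L = 0): Q x + c + A^T lambda = 0.
Primal feasibility: A x = b.

This gives the KKT block system:
  [ Q   A^T ] [ x     ]   [-c ]
  [ A    0  ] [ lambda ] = [ b ]

Solving the linear system:
  x*      = (-1.3825, -2.4701, 1.6912)
  lambda* = (0.5777, 3.3645)
  f(x*)   = 10.0707

x* = (-1.3825, -2.4701, 1.6912), lambda* = (0.5777, 3.3645)


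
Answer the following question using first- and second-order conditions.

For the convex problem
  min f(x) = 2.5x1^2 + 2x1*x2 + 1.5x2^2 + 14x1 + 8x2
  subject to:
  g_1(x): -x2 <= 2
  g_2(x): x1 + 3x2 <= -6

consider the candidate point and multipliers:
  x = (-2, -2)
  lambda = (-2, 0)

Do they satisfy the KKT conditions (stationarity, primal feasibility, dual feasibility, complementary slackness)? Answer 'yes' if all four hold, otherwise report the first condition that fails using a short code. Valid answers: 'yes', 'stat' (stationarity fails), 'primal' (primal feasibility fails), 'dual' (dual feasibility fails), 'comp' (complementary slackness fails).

Gradient of f: grad f(x) = Q x + c = (0, -2)
Constraint values g_i(x) = a_i^T x - b_i:
  g_1((-2, -2)) = 0
  g_2((-2, -2)) = -2
Stationarity residual: grad f(x) + sum_i lambda_i a_i = (0, 0)
  -> stationarity OK
Primal feasibility (all g_i <= 0): OK
Dual feasibility (all lambda_i >= 0): FAILS
Complementary slackness (lambda_i * g_i(x) = 0 for all i): OK

Verdict: the first failing condition is dual_feasibility -> dual.

dual


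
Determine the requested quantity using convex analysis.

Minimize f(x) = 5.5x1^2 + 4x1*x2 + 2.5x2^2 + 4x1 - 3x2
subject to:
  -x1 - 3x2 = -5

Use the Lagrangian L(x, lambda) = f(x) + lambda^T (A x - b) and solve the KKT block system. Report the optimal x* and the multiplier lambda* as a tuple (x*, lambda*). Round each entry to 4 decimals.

Form the Lagrangian:
  L(x, lambda) = (1/2) x^T Q x + c^T x + lambda^T (A x - b)
Stationarity (grad_x L = 0): Q x + c + A^T lambda = 0.
Primal feasibility: A x = b.

This gives the KKT block system:
  [ Q   A^T ] [ x     ]   [-c ]
  [ A    0  ] [ lambda ] = [ b ]

Solving the linear system:
  x*      = (-1, 2)
  lambda* = (1)
  f(x*)   = -2.5

x* = (-1, 2), lambda* = (1)


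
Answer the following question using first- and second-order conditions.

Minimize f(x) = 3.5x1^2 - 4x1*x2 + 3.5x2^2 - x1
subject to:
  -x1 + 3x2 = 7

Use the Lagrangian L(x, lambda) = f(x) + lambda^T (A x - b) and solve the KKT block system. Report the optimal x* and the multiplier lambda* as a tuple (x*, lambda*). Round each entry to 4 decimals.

Form the Lagrangian:
  L(x, lambda) = (1/2) x^T Q x + c^T x + lambda^T (A x - b)
Stationarity (grad_x L = 0): Q x + c + A^T lambda = 0.
Primal feasibility: A x = b.

This gives the KKT block system:
  [ Q   A^T ] [ x     ]   [-c ]
  [ A    0  ] [ lambda ] = [ b ]

Solving the linear system:
  x*      = (0.9565, 2.6522)
  lambda* = (-4.913)
  f(x*)   = 16.7174

x* = (0.9565, 2.6522), lambda* = (-4.913)


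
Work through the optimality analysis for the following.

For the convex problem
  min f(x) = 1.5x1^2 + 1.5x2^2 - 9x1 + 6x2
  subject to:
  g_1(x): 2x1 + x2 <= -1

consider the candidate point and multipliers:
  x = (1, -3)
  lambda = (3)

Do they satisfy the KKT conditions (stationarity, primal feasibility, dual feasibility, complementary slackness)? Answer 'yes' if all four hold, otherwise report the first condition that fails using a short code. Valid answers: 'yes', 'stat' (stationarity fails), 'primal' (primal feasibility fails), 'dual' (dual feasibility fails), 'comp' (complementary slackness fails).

Gradient of f: grad f(x) = Q x + c = (-6, -3)
Constraint values g_i(x) = a_i^T x - b_i:
  g_1((1, -3)) = 0
Stationarity residual: grad f(x) + sum_i lambda_i a_i = (0, 0)
  -> stationarity OK
Primal feasibility (all g_i <= 0): OK
Dual feasibility (all lambda_i >= 0): OK
Complementary slackness (lambda_i * g_i(x) = 0 for all i): OK

Verdict: yes, KKT holds.

yes


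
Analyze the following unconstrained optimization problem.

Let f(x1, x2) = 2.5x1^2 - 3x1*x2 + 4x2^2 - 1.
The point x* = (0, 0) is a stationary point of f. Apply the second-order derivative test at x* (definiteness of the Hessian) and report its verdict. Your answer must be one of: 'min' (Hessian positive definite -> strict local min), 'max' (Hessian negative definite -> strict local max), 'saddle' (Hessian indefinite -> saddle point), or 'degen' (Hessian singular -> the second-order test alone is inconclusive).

Compute the Hessian H = grad^2 f:
  H = [[5, -3], [-3, 8]]
Verify stationarity: grad f(x*) = H x* + g = (0, 0).
Eigenvalues of H: 3.1459, 9.8541.
Both eigenvalues > 0, so H is positive definite -> x* is a strict local min.

min


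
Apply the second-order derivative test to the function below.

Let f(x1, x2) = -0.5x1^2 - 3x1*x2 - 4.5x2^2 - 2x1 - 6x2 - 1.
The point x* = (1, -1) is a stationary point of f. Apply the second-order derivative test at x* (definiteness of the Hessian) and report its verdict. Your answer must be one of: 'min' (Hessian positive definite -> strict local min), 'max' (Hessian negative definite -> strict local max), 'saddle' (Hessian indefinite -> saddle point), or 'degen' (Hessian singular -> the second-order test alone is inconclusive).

Compute the Hessian H = grad^2 f:
  H = [[-1, -3], [-3, -9]]
Verify stationarity: grad f(x*) = H x* + g = (0, 0).
Eigenvalues of H: -10, 0.
H has a zero eigenvalue (singular; negative semidefinite but not definite), so H is neither positive definite, negative definite, nor indefinite. The second-order test alone is inconclusive -> degen.
(Indeed, f is constant along the null direction of H through x*, so x* is not a strict local extremum.)

degen


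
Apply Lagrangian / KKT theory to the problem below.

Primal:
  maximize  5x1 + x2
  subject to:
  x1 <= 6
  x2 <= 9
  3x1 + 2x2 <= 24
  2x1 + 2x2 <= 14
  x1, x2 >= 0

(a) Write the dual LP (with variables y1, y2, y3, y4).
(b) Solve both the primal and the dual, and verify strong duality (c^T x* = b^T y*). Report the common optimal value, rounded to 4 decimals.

The standard primal-dual pair for 'max c^T x s.t. A x <= b, x >= 0' is:
  Dual:  min b^T y  s.t.  A^T y >= c,  y >= 0.

So the dual LP is:
  minimize  6y1 + 9y2 + 24y3 + 14y4
  subject to:
    y1 + 3y3 + 2y4 >= 5
    y2 + 2y3 + 2y4 >= 1
    y1, y2, y3, y4 >= 0

Solving the primal: x* = (6, 1).
  primal value c^T x* = 31.
Solving the dual: y* = (4, 0, 0, 0.5).
  dual value b^T y* = 31.
Strong duality: c^T x* = b^T y*. Confirmed.

31


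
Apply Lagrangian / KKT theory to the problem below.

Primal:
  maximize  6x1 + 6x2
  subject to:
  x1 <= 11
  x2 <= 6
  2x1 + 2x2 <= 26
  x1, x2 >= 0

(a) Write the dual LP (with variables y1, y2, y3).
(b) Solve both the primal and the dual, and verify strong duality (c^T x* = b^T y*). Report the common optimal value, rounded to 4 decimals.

The standard primal-dual pair for 'max c^T x s.t. A x <= b, x >= 0' is:
  Dual:  min b^T y  s.t.  A^T y >= c,  y >= 0.

So the dual LP is:
  minimize  11y1 + 6y2 + 26y3
  subject to:
    y1 + 2y3 >= 6
    y2 + 2y3 >= 6
    y1, y2, y3 >= 0

Solving the primal: x* = (7, 6).
  primal value c^T x* = 78.
Solving the dual: y* = (0, 0, 3).
  dual value b^T y* = 78.
Strong duality: c^T x* = b^T y*. Confirmed.

78


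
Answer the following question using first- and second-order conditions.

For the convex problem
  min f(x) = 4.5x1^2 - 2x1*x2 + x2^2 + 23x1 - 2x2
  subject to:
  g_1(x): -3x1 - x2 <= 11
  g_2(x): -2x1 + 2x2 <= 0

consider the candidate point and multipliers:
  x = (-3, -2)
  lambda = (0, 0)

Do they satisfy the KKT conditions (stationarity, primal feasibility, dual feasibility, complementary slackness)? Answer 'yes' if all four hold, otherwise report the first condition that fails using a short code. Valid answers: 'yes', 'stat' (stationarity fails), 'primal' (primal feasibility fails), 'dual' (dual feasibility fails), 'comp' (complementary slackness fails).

Gradient of f: grad f(x) = Q x + c = (0, 0)
Constraint values g_i(x) = a_i^T x - b_i:
  g_1((-3, -2)) = 0
  g_2((-3, -2)) = 2
Stationarity residual: grad f(x) + sum_i lambda_i a_i = (0, 0)
  -> stationarity OK
Primal feasibility (all g_i <= 0): FAILS
Dual feasibility (all lambda_i >= 0): OK
Complementary slackness (lambda_i * g_i(x) = 0 for all i): OK

Verdict: the first failing condition is primal_feasibility -> primal.

primal


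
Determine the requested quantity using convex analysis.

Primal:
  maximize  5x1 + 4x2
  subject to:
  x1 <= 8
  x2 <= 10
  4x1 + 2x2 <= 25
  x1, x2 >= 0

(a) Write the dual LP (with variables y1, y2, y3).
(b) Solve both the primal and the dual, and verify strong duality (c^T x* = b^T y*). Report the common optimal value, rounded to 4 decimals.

The standard primal-dual pair for 'max c^T x s.t. A x <= b, x >= 0' is:
  Dual:  min b^T y  s.t.  A^T y >= c,  y >= 0.

So the dual LP is:
  minimize  8y1 + 10y2 + 25y3
  subject to:
    y1 + 4y3 >= 5
    y2 + 2y3 >= 4
    y1, y2, y3 >= 0

Solving the primal: x* = (1.25, 10).
  primal value c^T x* = 46.25.
Solving the dual: y* = (0, 1.5, 1.25).
  dual value b^T y* = 46.25.
Strong duality: c^T x* = b^T y*. Confirmed.

46.25


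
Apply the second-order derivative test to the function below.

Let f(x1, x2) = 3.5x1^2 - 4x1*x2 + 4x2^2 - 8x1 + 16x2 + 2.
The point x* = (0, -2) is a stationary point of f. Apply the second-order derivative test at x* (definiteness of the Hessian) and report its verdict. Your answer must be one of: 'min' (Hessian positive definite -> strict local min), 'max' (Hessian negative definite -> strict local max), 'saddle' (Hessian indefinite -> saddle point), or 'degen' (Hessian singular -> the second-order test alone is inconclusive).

Compute the Hessian H = grad^2 f:
  H = [[7, -4], [-4, 8]]
Verify stationarity: grad f(x*) = H x* + g = (0, 0).
Eigenvalues of H: 3.4689, 11.5311.
Both eigenvalues > 0, so H is positive definite -> x* is a strict local min.

min


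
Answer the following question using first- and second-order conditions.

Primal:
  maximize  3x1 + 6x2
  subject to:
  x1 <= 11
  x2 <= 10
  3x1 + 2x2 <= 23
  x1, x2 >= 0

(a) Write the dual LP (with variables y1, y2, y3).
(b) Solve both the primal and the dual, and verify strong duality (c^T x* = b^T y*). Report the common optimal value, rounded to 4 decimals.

The standard primal-dual pair for 'max c^T x s.t. A x <= b, x >= 0' is:
  Dual:  min b^T y  s.t.  A^T y >= c,  y >= 0.

So the dual LP is:
  minimize  11y1 + 10y2 + 23y3
  subject to:
    y1 + 3y3 >= 3
    y2 + 2y3 >= 6
    y1, y2, y3 >= 0

Solving the primal: x* = (1, 10).
  primal value c^T x* = 63.
Solving the dual: y* = (0, 4, 1).
  dual value b^T y* = 63.
Strong duality: c^T x* = b^T y*. Confirmed.

63


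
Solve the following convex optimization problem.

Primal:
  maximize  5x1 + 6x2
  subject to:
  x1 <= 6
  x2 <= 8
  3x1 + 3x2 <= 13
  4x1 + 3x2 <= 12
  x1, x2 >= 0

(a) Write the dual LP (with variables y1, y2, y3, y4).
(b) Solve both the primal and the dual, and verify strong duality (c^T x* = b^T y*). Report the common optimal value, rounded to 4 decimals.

The standard primal-dual pair for 'max c^T x s.t. A x <= b, x >= 0' is:
  Dual:  min b^T y  s.t.  A^T y >= c,  y >= 0.

So the dual LP is:
  minimize  6y1 + 8y2 + 13y3 + 12y4
  subject to:
    y1 + 3y3 + 4y4 >= 5
    y2 + 3y3 + 3y4 >= 6
    y1, y2, y3, y4 >= 0

Solving the primal: x* = (0, 4).
  primal value c^T x* = 24.
Solving the dual: y* = (0, 0, 0, 2).
  dual value b^T y* = 24.
Strong duality: c^T x* = b^T y*. Confirmed.

24


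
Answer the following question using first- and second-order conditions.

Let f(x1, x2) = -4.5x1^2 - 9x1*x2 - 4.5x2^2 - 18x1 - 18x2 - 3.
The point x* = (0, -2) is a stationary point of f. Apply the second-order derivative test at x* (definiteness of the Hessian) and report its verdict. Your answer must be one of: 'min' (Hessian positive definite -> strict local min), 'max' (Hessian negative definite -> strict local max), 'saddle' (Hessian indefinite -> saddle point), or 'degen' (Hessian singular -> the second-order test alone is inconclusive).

Compute the Hessian H = grad^2 f:
  H = [[-9, -9], [-9, -9]]
Verify stationarity: grad f(x*) = H x* + g = (0, 0).
Eigenvalues of H: -18, 0.
H has a zero eigenvalue (singular; negative semidefinite but not definite), so H is neither positive definite, negative definite, nor indefinite. The second-order test alone is inconclusive -> degen.
(Indeed, f is constant along the null direction of H through x*, so x* is not a strict local extremum.)

degen


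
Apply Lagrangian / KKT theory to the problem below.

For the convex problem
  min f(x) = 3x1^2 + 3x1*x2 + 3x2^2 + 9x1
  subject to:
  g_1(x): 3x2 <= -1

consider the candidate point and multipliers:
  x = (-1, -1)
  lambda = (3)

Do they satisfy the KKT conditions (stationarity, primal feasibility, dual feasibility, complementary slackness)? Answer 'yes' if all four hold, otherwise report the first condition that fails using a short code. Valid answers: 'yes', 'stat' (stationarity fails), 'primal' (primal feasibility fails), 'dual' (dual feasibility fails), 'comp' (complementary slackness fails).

Gradient of f: grad f(x) = Q x + c = (0, -9)
Constraint values g_i(x) = a_i^T x - b_i:
  g_1((-1, -1)) = -2
Stationarity residual: grad f(x) + sum_i lambda_i a_i = (0, 0)
  -> stationarity OK
Primal feasibility (all g_i <= 0): OK
Dual feasibility (all lambda_i >= 0): OK
Complementary slackness (lambda_i * g_i(x) = 0 for all i): FAILS

Verdict: the first failing condition is complementary_slackness -> comp.

comp


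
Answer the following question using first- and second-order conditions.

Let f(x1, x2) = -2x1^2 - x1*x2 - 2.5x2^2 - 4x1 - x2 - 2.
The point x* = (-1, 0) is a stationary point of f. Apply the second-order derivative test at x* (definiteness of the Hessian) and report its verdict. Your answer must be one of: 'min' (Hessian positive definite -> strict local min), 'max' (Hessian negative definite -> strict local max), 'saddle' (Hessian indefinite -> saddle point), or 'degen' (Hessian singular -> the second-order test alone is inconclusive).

Compute the Hessian H = grad^2 f:
  H = [[-4, -1], [-1, -5]]
Verify stationarity: grad f(x*) = H x* + g = (0, 0).
Eigenvalues of H: -5.618, -3.382.
Both eigenvalues < 0, so H is negative definite -> x* is a strict local max.

max


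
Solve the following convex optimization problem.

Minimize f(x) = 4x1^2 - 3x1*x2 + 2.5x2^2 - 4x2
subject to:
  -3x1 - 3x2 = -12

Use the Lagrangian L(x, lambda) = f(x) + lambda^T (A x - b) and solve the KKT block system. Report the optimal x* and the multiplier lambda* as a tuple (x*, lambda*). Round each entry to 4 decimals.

Form the Lagrangian:
  L(x, lambda) = (1/2) x^T Q x + c^T x + lambda^T (A x - b)
Stationarity (grad_x L = 0): Q x + c + A^T lambda = 0.
Primal feasibility: A x = b.

This gives the KKT block system:
  [ Q   A^T ] [ x     ]   [-c ]
  [ A    0  ] [ lambda ] = [ b ]

Solving the linear system:
  x*      = (1.4737, 2.5263)
  lambda* = (1.4035)
  f(x*)   = 3.3684

x* = (1.4737, 2.5263), lambda* = (1.4035)


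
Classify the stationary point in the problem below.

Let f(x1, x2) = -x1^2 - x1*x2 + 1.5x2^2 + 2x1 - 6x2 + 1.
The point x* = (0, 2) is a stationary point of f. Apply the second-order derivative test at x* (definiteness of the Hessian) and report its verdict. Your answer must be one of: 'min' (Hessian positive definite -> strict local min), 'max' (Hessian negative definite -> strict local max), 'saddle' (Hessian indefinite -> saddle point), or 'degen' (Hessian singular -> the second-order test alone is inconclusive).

Compute the Hessian H = grad^2 f:
  H = [[-2, -1], [-1, 3]]
Verify stationarity: grad f(x*) = H x* + g = (0, 0).
Eigenvalues of H: -2.1926, 3.1926.
Eigenvalues have mixed signs, so H is indefinite -> x* is a saddle point.

saddle


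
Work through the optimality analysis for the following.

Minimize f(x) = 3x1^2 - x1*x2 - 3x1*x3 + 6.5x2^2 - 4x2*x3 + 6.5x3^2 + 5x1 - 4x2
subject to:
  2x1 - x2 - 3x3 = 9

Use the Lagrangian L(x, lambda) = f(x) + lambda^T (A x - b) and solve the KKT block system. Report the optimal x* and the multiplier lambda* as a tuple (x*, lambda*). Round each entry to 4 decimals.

Form the Lagrangian:
  L(x, lambda) = (1/2) x^T Q x + c^T x + lambda^T (A x - b)
Stationarity (grad_x L = 0): Q x + c + A^T lambda = 0.
Primal feasibility: A x = b.

This gives the KKT block system:
  [ Q   A^T ] [ x     ]   [-c ]
  [ A    0  ] [ lambda ] = [ b ]

Solving the linear system:
  x*      = (0.8674, -0.9457, -2.1065)
  lambda* = (-8.7348)
  f(x*)   = 43.3663

x* = (0.8674, -0.9457, -2.1065), lambda* = (-8.7348)


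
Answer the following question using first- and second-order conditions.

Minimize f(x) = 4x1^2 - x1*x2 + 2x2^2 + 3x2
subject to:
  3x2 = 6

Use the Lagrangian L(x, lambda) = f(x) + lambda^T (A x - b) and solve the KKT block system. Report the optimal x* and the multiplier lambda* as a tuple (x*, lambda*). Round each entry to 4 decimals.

Form the Lagrangian:
  L(x, lambda) = (1/2) x^T Q x + c^T x + lambda^T (A x - b)
Stationarity (grad_x L = 0): Q x + c + A^T lambda = 0.
Primal feasibility: A x = b.

This gives the KKT block system:
  [ Q   A^T ] [ x     ]   [-c ]
  [ A    0  ] [ lambda ] = [ b ]

Solving the linear system:
  x*      = (0.25, 2)
  lambda* = (-3.5833)
  f(x*)   = 13.75

x* = (0.25, 2), lambda* = (-3.5833)


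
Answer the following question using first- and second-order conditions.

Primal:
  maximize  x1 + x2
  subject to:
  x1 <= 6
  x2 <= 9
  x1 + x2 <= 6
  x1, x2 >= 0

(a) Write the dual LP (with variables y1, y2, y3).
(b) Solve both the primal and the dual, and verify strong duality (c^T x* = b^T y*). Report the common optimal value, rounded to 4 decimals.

The standard primal-dual pair for 'max c^T x s.t. A x <= b, x >= 0' is:
  Dual:  min b^T y  s.t.  A^T y >= c,  y >= 0.

So the dual LP is:
  minimize  6y1 + 9y2 + 6y3
  subject to:
    y1 + y3 >= 1
    y2 + y3 >= 1
    y1, y2, y3 >= 0

Solving the primal: x* = (0, 6).
  primal value c^T x* = 6.
Solving the dual: y* = (0, 0, 1).
  dual value b^T y* = 6.
Strong duality: c^T x* = b^T y*. Confirmed.

6


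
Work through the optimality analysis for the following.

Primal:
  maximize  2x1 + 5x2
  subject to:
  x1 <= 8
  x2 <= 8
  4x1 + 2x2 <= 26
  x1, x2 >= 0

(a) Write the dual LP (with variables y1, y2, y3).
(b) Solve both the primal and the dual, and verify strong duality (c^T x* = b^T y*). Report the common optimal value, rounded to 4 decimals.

The standard primal-dual pair for 'max c^T x s.t. A x <= b, x >= 0' is:
  Dual:  min b^T y  s.t.  A^T y >= c,  y >= 0.

So the dual LP is:
  minimize  8y1 + 8y2 + 26y3
  subject to:
    y1 + 4y3 >= 2
    y2 + 2y3 >= 5
    y1, y2, y3 >= 0

Solving the primal: x* = (2.5, 8).
  primal value c^T x* = 45.
Solving the dual: y* = (0, 4, 0.5).
  dual value b^T y* = 45.
Strong duality: c^T x* = b^T y*. Confirmed.

45


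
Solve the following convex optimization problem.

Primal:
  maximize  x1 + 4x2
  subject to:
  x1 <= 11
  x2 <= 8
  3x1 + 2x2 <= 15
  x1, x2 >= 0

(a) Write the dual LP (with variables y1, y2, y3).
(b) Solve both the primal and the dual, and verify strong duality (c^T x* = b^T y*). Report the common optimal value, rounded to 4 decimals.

The standard primal-dual pair for 'max c^T x s.t. A x <= b, x >= 0' is:
  Dual:  min b^T y  s.t.  A^T y >= c,  y >= 0.

So the dual LP is:
  minimize  11y1 + 8y2 + 15y3
  subject to:
    y1 + 3y3 >= 1
    y2 + 2y3 >= 4
    y1, y2, y3 >= 0

Solving the primal: x* = (0, 7.5).
  primal value c^T x* = 30.
Solving the dual: y* = (0, 0, 2).
  dual value b^T y* = 30.
Strong duality: c^T x* = b^T y*. Confirmed.

30


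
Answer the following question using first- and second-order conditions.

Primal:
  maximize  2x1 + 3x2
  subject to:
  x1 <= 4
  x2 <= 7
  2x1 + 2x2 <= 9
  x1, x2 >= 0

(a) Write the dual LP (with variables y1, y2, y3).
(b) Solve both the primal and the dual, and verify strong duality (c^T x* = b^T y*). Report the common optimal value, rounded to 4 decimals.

The standard primal-dual pair for 'max c^T x s.t. A x <= b, x >= 0' is:
  Dual:  min b^T y  s.t.  A^T y >= c,  y >= 0.

So the dual LP is:
  minimize  4y1 + 7y2 + 9y3
  subject to:
    y1 + 2y3 >= 2
    y2 + 2y3 >= 3
    y1, y2, y3 >= 0

Solving the primal: x* = (0, 4.5).
  primal value c^T x* = 13.5.
Solving the dual: y* = (0, 0, 1.5).
  dual value b^T y* = 13.5.
Strong duality: c^T x* = b^T y*. Confirmed.

13.5


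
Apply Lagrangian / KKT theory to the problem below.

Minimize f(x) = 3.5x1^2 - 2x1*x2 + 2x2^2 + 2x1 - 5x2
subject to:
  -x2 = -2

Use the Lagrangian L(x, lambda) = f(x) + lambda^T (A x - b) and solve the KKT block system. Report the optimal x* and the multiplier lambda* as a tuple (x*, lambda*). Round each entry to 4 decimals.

Form the Lagrangian:
  L(x, lambda) = (1/2) x^T Q x + c^T x + lambda^T (A x - b)
Stationarity (grad_x L = 0): Q x + c + A^T lambda = 0.
Primal feasibility: A x = b.

This gives the KKT block system:
  [ Q   A^T ] [ x     ]   [-c ]
  [ A    0  ] [ lambda ] = [ b ]

Solving the linear system:
  x*      = (0.2857, 2)
  lambda* = (2.4286)
  f(x*)   = -2.2857

x* = (0.2857, 2), lambda* = (2.4286)


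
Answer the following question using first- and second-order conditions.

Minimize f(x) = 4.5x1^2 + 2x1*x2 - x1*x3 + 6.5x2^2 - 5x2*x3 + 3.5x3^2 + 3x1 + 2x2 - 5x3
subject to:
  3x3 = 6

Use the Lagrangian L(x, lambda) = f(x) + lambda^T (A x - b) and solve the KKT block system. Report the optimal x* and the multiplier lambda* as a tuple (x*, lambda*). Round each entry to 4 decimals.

Form the Lagrangian:
  L(x, lambda) = (1/2) x^T Q x + c^T x + lambda^T (A x - b)
Stationarity (grad_x L = 0): Q x + c + A^T lambda = 0.
Primal feasibility: A x = b.

This gives the KKT block system:
  [ Q   A^T ] [ x     ]   [-c ]
  [ A    0  ] [ lambda ] = [ b ]

Solving the linear system:
  x*      = (-0.2566, 0.6549, 2)
  lambda* = (-1.9941)
  f(x*)   = 1.2522

x* = (-0.2566, 0.6549, 2), lambda* = (-1.9941)


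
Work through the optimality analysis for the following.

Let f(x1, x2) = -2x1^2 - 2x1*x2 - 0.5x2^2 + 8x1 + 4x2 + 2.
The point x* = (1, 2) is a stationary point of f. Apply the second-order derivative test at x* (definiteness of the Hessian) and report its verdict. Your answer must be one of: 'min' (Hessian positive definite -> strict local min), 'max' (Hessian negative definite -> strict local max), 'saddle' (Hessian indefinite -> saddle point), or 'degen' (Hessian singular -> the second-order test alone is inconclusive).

Compute the Hessian H = grad^2 f:
  H = [[-4, -2], [-2, -1]]
Verify stationarity: grad f(x*) = H x* + g = (0, 0).
Eigenvalues of H: -5, 0.
H has a zero eigenvalue (singular; negative semidefinite but not definite), so H is neither positive definite, negative definite, nor indefinite. The second-order test alone is inconclusive -> degen.
(Indeed, f is constant along the null direction of H through x*, so x* is not a strict local extremum.)

degen


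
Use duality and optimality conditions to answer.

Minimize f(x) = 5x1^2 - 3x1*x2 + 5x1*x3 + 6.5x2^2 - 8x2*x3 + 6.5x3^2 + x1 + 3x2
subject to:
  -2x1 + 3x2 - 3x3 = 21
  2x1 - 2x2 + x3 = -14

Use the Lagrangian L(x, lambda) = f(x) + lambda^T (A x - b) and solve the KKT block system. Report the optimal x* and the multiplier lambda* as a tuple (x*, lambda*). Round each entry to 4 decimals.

Form the Lagrangian:
  L(x, lambda) = (1/2) x^T Q x + c^T x + lambda^T (A x - b)
Stationarity (grad_x L = 0): Q x + c + A^T lambda = 0.
Primal feasibility: A x = b.

This gives the KKT block system:
  [ Q   A^T ] [ x     ]   [-c ]
  [ A    0  ] [ lambda ] = [ b ]

Solving the linear system:
  x*      = (-2.9143, 3.1143, -1.9429)
  lambda* = (-20.5714, 3.0286)
  f(x*)   = 240.4143

x* = (-2.9143, 3.1143, -1.9429), lambda* = (-20.5714, 3.0286)


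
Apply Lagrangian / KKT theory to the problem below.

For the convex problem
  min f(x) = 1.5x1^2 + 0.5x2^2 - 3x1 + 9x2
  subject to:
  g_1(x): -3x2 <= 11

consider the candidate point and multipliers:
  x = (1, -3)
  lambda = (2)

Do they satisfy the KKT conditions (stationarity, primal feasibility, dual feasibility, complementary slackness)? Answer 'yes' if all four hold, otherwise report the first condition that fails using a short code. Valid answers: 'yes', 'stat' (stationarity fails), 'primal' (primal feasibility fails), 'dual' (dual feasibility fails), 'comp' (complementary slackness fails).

Gradient of f: grad f(x) = Q x + c = (0, 6)
Constraint values g_i(x) = a_i^T x - b_i:
  g_1((1, -3)) = -2
Stationarity residual: grad f(x) + sum_i lambda_i a_i = (0, 0)
  -> stationarity OK
Primal feasibility (all g_i <= 0): OK
Dual feasibility (all lambda_i >= 0): OK
Complementary slackness (lambda_i * g_i(x) = 0 for all i): FAILS

Verdict: the first failing condition is complementary_slackness -> comp.

comp


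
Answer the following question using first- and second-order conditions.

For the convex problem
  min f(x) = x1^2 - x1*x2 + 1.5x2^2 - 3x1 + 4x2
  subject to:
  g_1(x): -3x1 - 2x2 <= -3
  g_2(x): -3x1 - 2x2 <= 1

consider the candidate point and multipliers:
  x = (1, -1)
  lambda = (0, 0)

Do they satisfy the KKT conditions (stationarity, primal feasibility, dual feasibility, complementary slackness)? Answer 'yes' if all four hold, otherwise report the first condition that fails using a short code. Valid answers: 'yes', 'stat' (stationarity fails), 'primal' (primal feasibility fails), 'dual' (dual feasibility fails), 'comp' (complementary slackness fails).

Gradient of f: grad f(x) = Q x + c = (0, 0)
Constraint values g_i(x) = a_i^T x - b_i:
  g_1((1, -1)) = 2
  g_2((1, -1)) = -2
Stationarity residual: grad f(x) + sum_i lambda_i a_i = (0, 0)
  -> stationarity OK
Primal feasibility (all g_i <= 0): FAILS
Dual feasibility (all lambda_i >= 0): OK
Complementary slackness (lambda_i * g_i(x) = 0 for all i): OK

Verdict: the first failing condition is primal_feasibility -> primal.

primal
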